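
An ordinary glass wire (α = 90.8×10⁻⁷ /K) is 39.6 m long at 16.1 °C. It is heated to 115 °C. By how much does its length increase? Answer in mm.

ΔL = 35.6 mm

|ΔT| = |115 − 16.1| = 98.9 K
ΔL = αL₀ΔT = (90.8×10⁻⁷)(39.6)(98.9) = 3.56×10⁻² m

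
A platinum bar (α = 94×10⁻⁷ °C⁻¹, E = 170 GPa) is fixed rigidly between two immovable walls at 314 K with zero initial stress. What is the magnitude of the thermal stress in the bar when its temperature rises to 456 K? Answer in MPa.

σ = 227 MPa

Fully constrained: the free strain ε = αΔT is blocked, so σ = Eε = EαΔT.
|ΔT| = 142 K
σ = 170×10⁹ × 94×10⁻⁷ × 142 = 2.27×10⁸ Pa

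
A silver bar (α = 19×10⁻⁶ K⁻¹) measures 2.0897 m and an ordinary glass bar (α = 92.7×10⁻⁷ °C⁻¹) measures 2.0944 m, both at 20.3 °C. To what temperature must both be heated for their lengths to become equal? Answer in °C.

Equal length when α₁L₁ΔT − α₂L₂ΔT = L₂ − L₁ = 4.70×10⁻³ m
α₁L₁ = 3.97043×10⁻⁵, α₂L₂ = 1.9415088×10⁻⁵ → Δ(αL) = 2.0289212×10⁻⁵ m/K
ΔT = 4.70×10⁻³ / 2.0289212×10⁻⁵ = 231.650 K, so T = 20.3 + 231.650 = 251.950 °C

T = 252.0 °C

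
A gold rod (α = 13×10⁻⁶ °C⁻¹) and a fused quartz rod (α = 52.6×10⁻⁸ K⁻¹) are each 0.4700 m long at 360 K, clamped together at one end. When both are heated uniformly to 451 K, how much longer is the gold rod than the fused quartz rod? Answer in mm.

0.534 mm

ΔT = 91 K
gold: ΔL = 13×10⁻⁶ × 0.4700 m × 91 = 5.5601×10⁻⁴ m = 0.55601 mm
fused quartz: ΔL = 52.6×10⁻⁸ × 0.4700 m × 91 = 2.2497×10⁻⁵ m = 0.022497 mm
difference = 0.55601 − 0.022497 = 0.533513 mm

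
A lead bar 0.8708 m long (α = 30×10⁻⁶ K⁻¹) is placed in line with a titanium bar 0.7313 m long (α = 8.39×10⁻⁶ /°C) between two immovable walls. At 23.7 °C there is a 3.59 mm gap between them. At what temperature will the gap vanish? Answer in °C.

α₁L₁ = 2.6124×10⁻⁵ m/K, α₂L₂ = 6.135607×10⁻⁶ m/K → total 3.2259607×10⁻⁵ m/K
ΔT = g/(α₁L₁+α₂L₂) = 3.59×10⁻³ / 3.2259607×10⁻⁵ = 111.28 K
T = 23.7 + 111.28 = 134.98 °C

T = 135 °C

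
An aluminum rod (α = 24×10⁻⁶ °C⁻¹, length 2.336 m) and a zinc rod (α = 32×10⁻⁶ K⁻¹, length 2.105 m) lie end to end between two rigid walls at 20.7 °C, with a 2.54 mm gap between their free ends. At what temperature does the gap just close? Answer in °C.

α₁L₁ = 5.6064×10⁻⁵ m/K, α₂L₂ = 6.736×10⁻⁵ m/K → total 1.23424×10⁻⁴ m/K
ΔT = g/(α₁L₁+α₂L₂) = 2.54×10⁻³ / 1.23424×10⁻⁴ = 20.579 K
T = 20.7 + 20.579 = 41.279 °C

T = 41.3 °C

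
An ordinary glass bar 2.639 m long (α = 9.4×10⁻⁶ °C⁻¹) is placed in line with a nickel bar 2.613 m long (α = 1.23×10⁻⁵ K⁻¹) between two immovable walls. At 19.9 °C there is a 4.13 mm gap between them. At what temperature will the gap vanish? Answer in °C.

T = 92.4 °C

α₁L₁ = 2.48066×10⁻⁵ m/K, α₂L₂ = 3.21399×10⁻⁵ m/K → total 5.69465×10⁻⁵ m/K
ΔT = g/(α₁L₁+α₂L₂) = 4.13×10⁻³ / 5.69465×10⁻⁵ = 72.524 K
T = 19.9 + 72.524 = 92.424 °C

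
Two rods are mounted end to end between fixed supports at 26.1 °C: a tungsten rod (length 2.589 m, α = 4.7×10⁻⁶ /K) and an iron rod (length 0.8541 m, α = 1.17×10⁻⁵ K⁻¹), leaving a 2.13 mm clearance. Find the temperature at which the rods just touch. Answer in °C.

Gap closes when ΔL₁ + ΔL₂ = 2.13 mm = 2.13×10⁻³ m
(α₁L₁ + α₂L₂)ΔT = g
α₁L₁ + α₂L₂ = 4.7×10⁻⁶×2.589 + 1.17×10⁻⁵×0.8541 = 2.216127×10⁻⁵ m/K
ΔT = 2.13×10⁻³ / 2.216127×10⁻⁵ = 96.11 K
T = 26.1 + 96.11 = 122.21 °C

T = 122 °C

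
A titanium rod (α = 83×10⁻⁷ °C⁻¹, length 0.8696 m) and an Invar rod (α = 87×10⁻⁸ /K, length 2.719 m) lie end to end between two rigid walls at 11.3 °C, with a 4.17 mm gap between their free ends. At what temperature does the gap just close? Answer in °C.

Gap closes when ΔL₁ + ΔL₂ = 4.17 mm = 4.17×10⁻³ m
(α₁L₁ + α₂L₂)ΔT = g
α₁L₁ + α₂L₂ = 83×10⁻⁷×0.8696 + 87×10⁻⁸×2.719 = 9.58321×10⁻⁶ m/K
ΔT = 4.17×10⁻³ / 9.58321×10⁻⁶ = 435.14 K
T = 11.3 + 435.14 = 446.44 °C

T = 446 °C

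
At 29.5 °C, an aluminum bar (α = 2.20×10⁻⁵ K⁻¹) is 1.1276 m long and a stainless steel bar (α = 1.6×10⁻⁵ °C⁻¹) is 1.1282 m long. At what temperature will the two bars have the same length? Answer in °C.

T = 118.3 °C

Equal length when α₁L₁ΔT − α₂L₂ΔT = L₂ − L₁ = 6.00×10⁻⁴ m
α₁L₁ = 2.48072×10⁻⁵, α₂L₂ = 1.80512×10⁻⁵ → Δ(αL) = 6.756×10⁻⁶ m/K
ΔT = 6.00×10⁻⁴ / 6.756×10⁻⁶ = 88.810 K, so T = 29.5 + 88.810 = 118.310 °C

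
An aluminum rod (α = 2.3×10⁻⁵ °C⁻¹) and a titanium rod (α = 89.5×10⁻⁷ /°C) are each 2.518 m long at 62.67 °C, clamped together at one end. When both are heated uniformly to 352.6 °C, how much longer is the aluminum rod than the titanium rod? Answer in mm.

ΔT = 289.93 K
aluminum: ΔL = 2.3×10⁻⁵ × 2.518 m × 289.93 = 1.6791×10⁻² m = 16.791 mm
titanium: ΔL = 89.5×10⁻⁷ × 2.518 m × 289.93 = 6.5339×10⁻³ m = 6.5339 mm
difference = 16.791 − 6.5339 = 10.2571 mm

10.3 mm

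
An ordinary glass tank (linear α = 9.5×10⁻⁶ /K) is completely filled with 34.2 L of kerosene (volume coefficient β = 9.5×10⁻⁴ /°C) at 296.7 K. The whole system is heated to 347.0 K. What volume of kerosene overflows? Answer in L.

The tank also expands: β_container ≈ 3α = 2.85×10⁻⁵ /K
Net overflow = V₀(β_liq − 3α_cont)ΔT
β − 3α = 9.50×10⁻⁴ − 2.85×10⁻⁵ = 9.215×10⁻⁴ /K; ΔT = 50.3 K
ΔV = 34.2 × 9.215×10⁻⁴ × 50.3 = 1.59 L

1.59 L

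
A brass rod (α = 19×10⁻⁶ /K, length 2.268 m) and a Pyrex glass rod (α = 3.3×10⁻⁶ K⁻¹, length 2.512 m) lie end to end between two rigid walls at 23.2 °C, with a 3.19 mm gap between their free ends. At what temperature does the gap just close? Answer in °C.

T = 85.3 °C

α₁L₁ = 4.3092×10⁻⁵ m/K, α₂L₂ = 8.2896×10⁻⁶ m/K → total 5.13816×10⁻⁵ m/K
ΔT = g/(α₁L₁+α₂L₂) = 3.19×10⁻³ / 5.13816×10⁻⁵ = 62.084 K
T = 23.2 + 62.084 = 85.284 °C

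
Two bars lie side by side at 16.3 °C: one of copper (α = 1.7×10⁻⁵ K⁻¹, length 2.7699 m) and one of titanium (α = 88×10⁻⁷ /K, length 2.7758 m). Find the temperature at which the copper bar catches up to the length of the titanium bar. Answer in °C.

T = 276.7 °C

L₁(1 + α₁ΔT) = L₂(1 + α₂ΔT) ⇒ ΔT = (L₂ − L₁)/(α₁L₁ − α₂L₂)
L₂ − L₁ = 2.7758 − 2.7699 = 5.90×10⁻³ m
α₁L₁ − α₂L₂ = 1.7×10⁻⁵×2.7699 − 88×10⁻⁷×2.7758 = 2.266126×10⁻⁵ m/K
ΔT = 5.90×10⁻³ / 2.266126×10⁻⁵ = 260.356 K
T = 16.3 + 260.356 = 276.656 °C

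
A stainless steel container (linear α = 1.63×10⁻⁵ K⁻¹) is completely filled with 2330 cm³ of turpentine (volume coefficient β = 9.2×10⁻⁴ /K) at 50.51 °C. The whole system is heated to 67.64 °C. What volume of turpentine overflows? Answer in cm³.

34.8 cm³

The container also expands: β_container ≈ 3α = 4.89×10⁻⁵ /K
Net overflow = V₀(β_liq − 3α_cont)ΔT
β − 3α = 9.20×10⁻⁴ − 4.89×10⁻⁵ = 8.711×10⁻⁴ /K; ΔT = 17.13 K
ΔV = 2330 × 8.711×10⁻⁴ × 17.13 = 34.8 cm³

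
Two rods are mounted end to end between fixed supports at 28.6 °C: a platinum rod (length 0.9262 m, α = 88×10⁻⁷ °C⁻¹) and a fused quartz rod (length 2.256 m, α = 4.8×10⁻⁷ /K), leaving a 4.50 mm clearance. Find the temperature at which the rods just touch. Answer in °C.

T = 516 °C

α₁L₁ = 8.15056×10⁻⁶ m/K, α₂L₂ = 1.08288×10⁻⁶ m/K → total 9.23344×10⁻⁶ m/K
ΔT = g/(α₁L₁+α₂L₂) = 4.50×10⁻³ / 9.23344×10⁻⁶ = 487.36 K
T = 28.6 + 487.36 = 515.96 °C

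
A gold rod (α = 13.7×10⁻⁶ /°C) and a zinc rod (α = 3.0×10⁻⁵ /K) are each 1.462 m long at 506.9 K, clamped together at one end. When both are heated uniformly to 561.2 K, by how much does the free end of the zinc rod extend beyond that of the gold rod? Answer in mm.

ΔT = 54.3 K
gold: ΔL = 13.7×10⁻⁶ × 1.462 m × 54.3 = 1.0876×10⁻³ m = 1.0876 mm
zinc: ΔL = 3.0×10⁻⁵ × 1.462 m × 54.3 = 2.3816×10⁻³ m = 2.3816 mm
difference = 2.3816 − 1.0876 = 1.2940 mm

1.29 mm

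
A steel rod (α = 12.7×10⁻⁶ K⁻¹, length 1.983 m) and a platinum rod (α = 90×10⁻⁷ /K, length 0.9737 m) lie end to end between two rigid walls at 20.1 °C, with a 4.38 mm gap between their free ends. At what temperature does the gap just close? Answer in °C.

T = 149 °C

Gap closes when ΔL₁ + ΔL₂ = 4.38 mm = 4.38×10⁻³ m
(α₁L₁ + α₂L₂)ΔT = g
α₁L₁ + α₂L₂ = 12.7×10⁻⁶×1.983 + 90×10⁻⁷×0.9737 = 3.39474×10⁻⁵ m/K
ΔT = 4.38×10⁻³ / 3.39474×10⁻⁵ = 129.02 K
T = 20.1 + 129.02 = 149.12 °C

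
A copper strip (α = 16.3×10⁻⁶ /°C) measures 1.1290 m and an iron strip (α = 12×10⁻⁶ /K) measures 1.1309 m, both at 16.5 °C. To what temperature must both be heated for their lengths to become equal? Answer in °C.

Equal length when α₁L₁ΔT − α₂L₂ΔT = L₂ − L₁ = 1.90×10⁻³ m
α₁L₁ = 1.84027×10⁻⁵, α₂L₂ = 1.35708×10⁻⁵ → Δ(αL) = 4.8319×10⁻⁶ m/K
ΔT = 1.90×10⁻³ / 4.8319×10⁻⁶ = 393.220 K, so T = 16.5 + 393.220 = 409.720 °C

T = 409.7 °C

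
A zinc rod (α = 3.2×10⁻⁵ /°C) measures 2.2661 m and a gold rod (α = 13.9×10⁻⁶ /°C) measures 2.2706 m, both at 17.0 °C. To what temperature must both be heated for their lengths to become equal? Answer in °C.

T = 126.9 °C

L₁(1 + α₁ΔT) = L₂(1 + α₂ΔT) ⇒ ΔT = (L₂ − L₁)/(α₁L₁ − α₂L₂)
L₂ − L₁ = 2.2706 − 2.2661 = 4.50×10⁻³ m
α₁L₁ − α₂L₂ = 3.2×10⁻⁵×2.2661 − 13.9×10⁻⁶×2.2706 = 4.095386×10⁻⁵ m/K
ΔT = 4.50×10⁻³ / 4.095386×10⁻⁵ = 109.880 K
T = 17.0 + 109.880 = 126.880 °C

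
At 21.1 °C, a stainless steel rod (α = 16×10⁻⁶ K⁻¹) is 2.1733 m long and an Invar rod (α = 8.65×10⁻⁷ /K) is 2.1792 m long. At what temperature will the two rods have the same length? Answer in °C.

Equal length when α₁L₁ΔT − α₂L₂ΔT = L₂ − L₁ = 5.90×10⁻³ m
α₁L₁ = 3.47728×10⁻⁵, α₂L₂ = 1.885008×10⁻⁶ → Δ(αL) = 3.2887792×10⁻⁵ m/K
ΔT = 5.90×10⁻³ / 3.2887792×10⁻⁵ = 179.398 K, so T = 21.1 + 179.398 = 200.498 °C

T = 200.5 °C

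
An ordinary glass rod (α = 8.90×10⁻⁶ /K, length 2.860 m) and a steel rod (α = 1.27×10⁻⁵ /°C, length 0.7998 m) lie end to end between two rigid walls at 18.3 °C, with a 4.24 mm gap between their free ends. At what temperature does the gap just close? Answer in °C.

T = 137 °C

α₁L₁ = 2.5454×10⁻⁵ m/K, α₂L₂ = 1.015746×10⁻⁵ m/K → total 3.561146×10⁻⁵ m/K
ΔT = g/(α₁L₁+α₂L₂) = 4.24×10⁻³ / 3.561146×10⁻⁵ = 119.06 K
T = 18.3 + 119.06 = 137.36 °C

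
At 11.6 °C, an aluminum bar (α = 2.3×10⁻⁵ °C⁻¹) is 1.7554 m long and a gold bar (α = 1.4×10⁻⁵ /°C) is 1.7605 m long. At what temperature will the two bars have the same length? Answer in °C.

T = 335.9 °C

Equal length when α₁L₁ΔT − α₂L₂ΔT = L₂ − L₁ = 5.10×10⁻³ m
α₁L₁ = 4.03742×10⁻⁵, α₂L₂ = 2.4647×10⁻⁵ → Δ(αL) = 1.57272×10⁻⁵ m/K
ΔT = 5.10×10⁻³ / 1.57272×10⁻⁵ = 324.279 K, so T = 11.6 + 324.279 = 335.879 °C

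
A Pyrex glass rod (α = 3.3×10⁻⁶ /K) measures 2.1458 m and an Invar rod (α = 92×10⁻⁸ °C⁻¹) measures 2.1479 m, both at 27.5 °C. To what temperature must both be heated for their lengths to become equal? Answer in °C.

Equal length when α₁L₁ΔT − α₂L₂ΔT = L₂ − L₁ = 2.10×10⁻³ m
α₁L₁ = 7.08114×10⁻⁶, α₂L₂ = 1.976068×10⁻⁶ → Δ(αL) = 5.105072×10⁻⁶ m/K
ΔT = 2.10×10⁻³ / 5.105072×10⁻⁶ = 411.356 K, so T = 27.5 + 411.356 = 438.856 °C

T = 438.9 °C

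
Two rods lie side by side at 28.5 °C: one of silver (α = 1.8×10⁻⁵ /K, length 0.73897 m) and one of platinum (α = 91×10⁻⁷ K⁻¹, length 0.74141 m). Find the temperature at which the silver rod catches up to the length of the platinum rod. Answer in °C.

T = 400.8 °C

Equal length when α₁L₁ΔT − α₂L₂ΔT = L₂ − L₁ = 2.44×10⁻³ m
α₁L₁ = 1.330146×10⁻⁵, α₂L₂ = 6.746831×10⁻⁶ → Δ(αL) = 6.554629×10⁻⁶ m/K
ΔT = 2.44×10⁻³ / 6.554629×10⁻⁶ = 372.256 K, so T = 28.5 + 372.256 = 400.756 °C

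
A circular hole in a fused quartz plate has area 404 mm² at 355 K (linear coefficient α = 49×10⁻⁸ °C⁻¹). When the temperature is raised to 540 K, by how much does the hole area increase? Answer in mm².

Area coefficient ≈ 2α; |ΔT| = 185 K
ΔA = 2αA₀ΔT = 2(49×10⁻⁸)(404)(185) = 0.0732 mm²

ΔA = 0.0732 mm²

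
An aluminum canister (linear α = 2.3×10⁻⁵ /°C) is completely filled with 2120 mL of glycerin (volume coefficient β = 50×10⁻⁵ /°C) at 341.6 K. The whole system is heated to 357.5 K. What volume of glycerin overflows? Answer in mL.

14.5 mL

The canister also expands: β_container ≈ 3α = 6.9×10⁻⁵ /K
Net overflow = V₀(β_liq − 3α_cont)ΔT
β − 3α = 5.00×10⁻⁴ − 6.9×10⁻⁵ = 4.31×10⁻⁴ /K; ΔT = 15.9 K
ΔV = 2120 × 4.31×10⁻⁴ × 15.9 = 14.5 mL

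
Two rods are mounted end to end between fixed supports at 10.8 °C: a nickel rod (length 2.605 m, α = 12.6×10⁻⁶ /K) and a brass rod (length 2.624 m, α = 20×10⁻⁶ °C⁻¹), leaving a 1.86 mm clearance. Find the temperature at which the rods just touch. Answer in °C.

Gap closes when ΔL₁ + ΔL₂ = 1.86 mm = 1.86×10⁻³ m
(α₁L₁ + α₂L₂)ΔT = g
α₁L₁ + α₂L₂ = 12.6×10⁻⁶×2.605 + 20×10⁻⁶×2.624 = 8.5303×10⁻⁵ m/K
ΔT = 1.86×10⁻³ / 8.5303×10⁻⁵ = 21.805 K
T = 10.8 + 21.805 = 32.605 °C

T = 32.6 °C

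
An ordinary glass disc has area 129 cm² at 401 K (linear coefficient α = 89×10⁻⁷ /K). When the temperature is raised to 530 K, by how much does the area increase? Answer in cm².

ΔA = 0.296 cm²

Area coefficient ≈ 2α; |ΔT| = 129 K
ΔA = 2αA₀ΔT = 2(89×10⁻⁷)(129)(129) = 0.296 cm²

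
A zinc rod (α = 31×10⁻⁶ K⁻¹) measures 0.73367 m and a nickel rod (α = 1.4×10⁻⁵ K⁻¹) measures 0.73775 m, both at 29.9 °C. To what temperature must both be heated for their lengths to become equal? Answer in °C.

L₁(1 + α₁ΔT) = L₂(1 + α₂ΔT) ⇒ ΔT = (L₂ − L₁)/(α₁L₁ − α₂L₂)
L₂ − L₁ = 0.73775 − 0.73367 = 4.08×10⁻³ m
α₁L₁ − α₂L₂ = 31×10⁻⁶×0.73367 − 1.4×10⁻⁵×0.73775 = 1.241527×10⁻⁵ m/K
ΔT = 4.08×10⁻³ / 1.241527×10⁻⁵ = 328.628 K
T = 29.9 + 328.628 = 358.528 °C

T = 358.5 °C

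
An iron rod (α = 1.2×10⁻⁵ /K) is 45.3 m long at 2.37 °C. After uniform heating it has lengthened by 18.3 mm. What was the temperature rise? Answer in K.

ΔT = 33.7 K

ΔL = αL₀ΔT ⇒ ΔT = ΔL / (αL₀)
ΔT = 18.3×10⁻³ m / (1.2×10⁻⁵ × 45.3 m) = 33.664 K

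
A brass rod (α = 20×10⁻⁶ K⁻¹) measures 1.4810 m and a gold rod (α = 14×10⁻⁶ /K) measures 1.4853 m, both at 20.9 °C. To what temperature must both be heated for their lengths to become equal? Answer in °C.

T = 508.1 °C

Equal length when α₁L₁ΔT − α₂L₂ΔT = L₂ − L₁ = 4.30×10⁻³ m
α₁L₁ = 2.962×10⁻⁵, α₂L₂ = 2.07942×10⁻⁵ → Δ(αL) = 8.8258×10⁻⁶ m/K
ΔT = 4.30×10⁻³ / 8.8258×10⁻⁶ = 487.208 K, so T = 20.9 + 487.208 = 508.108 °C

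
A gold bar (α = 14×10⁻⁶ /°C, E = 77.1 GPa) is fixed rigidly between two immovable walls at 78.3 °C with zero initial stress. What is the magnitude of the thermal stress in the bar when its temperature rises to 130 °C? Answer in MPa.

Fully constrained: the free strain ε = αΔT is blocked, so σ = Eε = EαΔT.
|ΔT| = 51.7 K
σ = 77.1×10⁹ × 14×10⁻⁶ × 51.7 = 5.58×10⁷ Pa

σ = 55.8 MPa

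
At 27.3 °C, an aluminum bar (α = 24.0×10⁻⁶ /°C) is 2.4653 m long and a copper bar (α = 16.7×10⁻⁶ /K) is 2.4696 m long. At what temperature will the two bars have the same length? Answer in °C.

L₁(1 + α₁ΔT) = L₂(1 + α₂ΔT) ⇒ ΔT = (L₂ − L₁)/(α₁L₁ − α₂L₂)
L₂ − L₁ = 2.4696 − 2.4653 = 4.30×10⁻³ m
α₁L₁ − α₂L₂ = 24.0×10⁻⁶×2.4653 − 16.7×10⁻⁶×2.4696 = 1.792488×10⁻⁵ m/K
ΔT = 4.30×10⁻³ / 1.792488×10⁻⁵ = 239.890 K
T = 27.3 + 239.890 = 267.190 °C

T = 267.2 °C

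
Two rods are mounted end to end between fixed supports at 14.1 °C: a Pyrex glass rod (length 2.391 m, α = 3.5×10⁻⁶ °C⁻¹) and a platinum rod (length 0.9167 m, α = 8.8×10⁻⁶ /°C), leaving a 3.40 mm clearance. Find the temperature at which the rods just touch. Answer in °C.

α₁L₁ = 8.3685×10⁻⁶ m/K, α₂L₂ = 8.06696×10⁻⁶ m/K → total 1.643546×10⁻⁵ m/K
ΔT = g/(α₁L₁+α₂L₂) = 3.40×10⁻³ / 1.643546×10⁻⁵ = 206.87 K
T = 14.1 + 206.87 = 220.97 °C

T = 221 °C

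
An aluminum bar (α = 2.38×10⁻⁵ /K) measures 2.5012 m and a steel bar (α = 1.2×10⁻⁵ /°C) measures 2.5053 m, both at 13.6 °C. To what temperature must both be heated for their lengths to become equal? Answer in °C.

Equal length when α₁L₁ΔT − α₂L₂ΔT = L₂ − L₁ = 4.10×10⁻³ m
α₁L₁ = 5.952856×10⁻⁵, α₂L₂ = 3.00636×10⁻⁵ → Δ(αL) = 2.946496×10⁻⁵ m/K
ΔT = 4.10×10⁻³ / 2.946496×10⁻⁵ = 139.148 K, so T = 13.6 + 139.148 = 152.748 °C

T = 152.7 °C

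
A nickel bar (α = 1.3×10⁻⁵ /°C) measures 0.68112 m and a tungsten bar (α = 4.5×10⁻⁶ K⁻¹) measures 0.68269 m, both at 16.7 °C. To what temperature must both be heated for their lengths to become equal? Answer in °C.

T = 288.2 °C

L₁(1 + α₁ΔT) = L₂(1 + α₂ΔT) ⇒ ΔT = (L₂ − L₁)/(α₁L₁ − α₂L₂)
L₂ − L₁ = 0.68269 − 0.68112 = 1.57×10⁻³ m
α₁L₁ − α₂L₂ = 1.3×10⁻⁵×0.68112 − 4.5×10⁻⁶×0.68269 = 5.782455×10⁻⁶ m/K
ΔT = 1.57×10⁻³ / 5.782455×10⁻⁶ = 271.511 K
T = 16.7 + 271.511 = 288.211 °C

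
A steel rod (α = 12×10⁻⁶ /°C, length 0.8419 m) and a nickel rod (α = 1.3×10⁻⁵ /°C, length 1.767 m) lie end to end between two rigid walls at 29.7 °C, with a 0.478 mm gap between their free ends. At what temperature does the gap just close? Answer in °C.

T = 44.2 °C

Gap closes when ΔL₁ + ΔL₂ = 0.478 mm = 4.78×10⁻⁴ m
(α₁L₁ + α₂L₂)ΔT = g
α₁L₁ + α₂L₂ = 12×10⁻⁶×0.8419 + 1.3×10⁻⁵×1.767 = 3.30738×10⁻⁵ m/K
ΔT = 4.78×10⁻⁴ / 3.30738×10⁻⁵ = 14.453 K
T = 29.7 + 14.453 = 44.153 °C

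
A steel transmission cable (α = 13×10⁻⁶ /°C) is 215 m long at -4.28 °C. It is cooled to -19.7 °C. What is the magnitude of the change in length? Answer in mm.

ΔL = 43.1 mm

|ΔT| = |-19.7 − (-4.28)| = 15.42 K
ΔL = αL₀ΔT = (13×10⁻⁶)(215)(15.42) = 4.31×10⁻² m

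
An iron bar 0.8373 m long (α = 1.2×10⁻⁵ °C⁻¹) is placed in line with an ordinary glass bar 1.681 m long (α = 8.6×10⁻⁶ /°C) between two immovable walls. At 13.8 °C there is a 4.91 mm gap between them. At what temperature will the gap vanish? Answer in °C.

T = 214 °C

Gap closes when ΔL₁ + ΔL₂ = 4.91 mm = 4.91×10⁻³ m
(α₁L₁ + α₂L₂)ΔT = g
α₁L₁ + α₂L₂ = 1.2×10⁻⁵×0.8373 + 8.6×10⁻⁶×1.681 = 2.45042×10⁻⁵ m/K
ΔT = 4.91×10⁻³ / 2.45042×10⁻⁵ = 200.37 K
T = 13.8 + 200.37 = 214.17 °C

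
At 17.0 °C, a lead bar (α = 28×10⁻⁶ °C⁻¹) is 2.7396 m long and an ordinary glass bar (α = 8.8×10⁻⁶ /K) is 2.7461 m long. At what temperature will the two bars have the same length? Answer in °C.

Equal length when α₁L₁ΔT − α₂L₂ΔT = L₂ − L₁ = 6.50×10⁻³ m
α₁L₁ = 7.67088×10⁻⁵, α₂L₂ = 2.416568×10⁻⁵ → Δ(αL) = 5.254312×10⁻⁵ m/K
ΔT = 6.50×10⁻³ / 5.254312×10⁻⁵ = 123.708 K, so T = 17.0 + 123.708 = 140.708 °C

T = 140.7 °C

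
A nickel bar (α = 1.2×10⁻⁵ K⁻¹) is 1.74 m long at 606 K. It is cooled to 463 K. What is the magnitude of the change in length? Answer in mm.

|ΔT| = |463 − 606| = 143 K
ΔL = αL₀ΔT = (1.2×10⁻⁵)(1.74)(143) = 2.99×10⁻³ m

ΔL = 2.99 mm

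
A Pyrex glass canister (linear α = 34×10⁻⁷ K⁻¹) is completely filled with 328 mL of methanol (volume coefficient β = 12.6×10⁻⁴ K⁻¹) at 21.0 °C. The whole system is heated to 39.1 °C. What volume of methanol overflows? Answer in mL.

7.42 mL

The canister also expands: β_container ≈ 3α = 1.02×10⁻⁵ /K
Net overflow = V₀(β_liq − 3α_cont)ΔT
β − 3α = 1.26×10⁻³ − 1.02×10⁻⁵ = 1.2498×10⁻³ /K; ΔT = 18.1 K
ΔV = 328 × 1.2498×10⁻³ × 18.1 = 7.42 mL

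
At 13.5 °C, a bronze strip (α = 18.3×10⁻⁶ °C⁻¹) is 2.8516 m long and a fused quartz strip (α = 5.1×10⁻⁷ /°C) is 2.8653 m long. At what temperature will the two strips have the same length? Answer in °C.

T = 283.6 °C

Equal length when α₁L₁ΔT − α₂L₂ΔT = L₂ − L₁ = 1.37×10⁻² m
α₁L₁ = 5.218428×10⁻⁵, α₂L₂ = 1.461303×10⁻⁶ → Δ(αL) = 5.0722977×10⁻⁵ m/K
ΔT = 1.37×10⁻² / 5.0722977×10⁻⁵ = 270.095 K, so T = 13.5 + 270.095 = 283.595 °C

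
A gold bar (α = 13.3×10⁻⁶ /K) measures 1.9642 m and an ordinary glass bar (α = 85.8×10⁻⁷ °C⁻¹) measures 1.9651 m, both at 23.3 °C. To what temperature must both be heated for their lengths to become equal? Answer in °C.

T = 120.5 °C

Equal length when α₁L₁ΔT − α₂L₂ΔT = L₂ − L₁ = 9.00×10⁻⁴ m
α₁L₁ = 2.612386×10⁻⁵, α₂L₂ = 1.6860558×10⁻⁵ → Δ(αL) = 9.263302×10⁻⁶ m/K
ΔT = 9.00×10⁻⁴ / 9.263302×10⁻⁶ = 97.158 K, so T = 23.3 + 97.158 = 120.458 °C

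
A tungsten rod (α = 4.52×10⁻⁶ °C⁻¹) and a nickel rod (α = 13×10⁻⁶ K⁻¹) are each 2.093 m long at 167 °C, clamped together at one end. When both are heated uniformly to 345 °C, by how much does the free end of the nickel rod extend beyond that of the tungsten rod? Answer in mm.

3.16 mm

ΔT = 178 K
tungsten: ΔL = 4.52×10⁻⁶ × 2.093 m × 178 = 1.6839×10⁻³ m = 1.6839 mm
nickel: ΔL = 13×10⁻⁶ × 2.093 m × 178 = 4.8432×10⁻³ m = 4.8432 mm
difference = 4.8432 − 1.6839 = 3.1593 mm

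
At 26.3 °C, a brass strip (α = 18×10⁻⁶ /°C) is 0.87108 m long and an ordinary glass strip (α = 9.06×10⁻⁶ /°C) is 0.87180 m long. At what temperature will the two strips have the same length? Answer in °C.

T = 118.8 °C

Equal length when α₁L₁ΔT − α₂L₂ΔT = L₂ − L₁ = 7.20×10⁻⁴ m
α₁L₁ = 1.567944×10⁻⁵, α₂L₂ = 7.898508×10⁻⁶ → Δ(αL) = 7.780932×10⁻⁶ m/K
ΔT = 7.20×10⁻⁴ / 7.780932×10⁻⁶ = 92.534 K, so T = 26.3 + 92.534 = 118.834 °C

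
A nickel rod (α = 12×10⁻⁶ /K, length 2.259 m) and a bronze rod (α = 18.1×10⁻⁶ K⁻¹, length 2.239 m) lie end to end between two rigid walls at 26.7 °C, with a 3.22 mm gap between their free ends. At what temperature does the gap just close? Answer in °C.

T = 74.3 °C

Gap closes when ΔL₁ + ΔL₂ = 3.22 mm = 3.22×10⁻³ m
(α₁L₁ + α₂L₂)ΔT = g
α₁L₁ + α₂L₂ = 12×10⁻⁶×2.259 + 18.1×10⁻⁶×2.239 = 6.76339×10⁻⁵ m/K
ΔT = 3.22×10⁻³ / 6.76339×10⁻⁵ = 47.609 K
T = 26.7 + 47.609 = 74.309 °C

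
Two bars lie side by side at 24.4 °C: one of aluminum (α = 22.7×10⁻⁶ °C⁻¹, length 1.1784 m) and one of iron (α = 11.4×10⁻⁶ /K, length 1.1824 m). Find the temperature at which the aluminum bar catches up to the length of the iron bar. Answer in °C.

T = 325.8 °C

L₁(1 + α₁ΔT) = L₂(1 + α₂ΔT) ⇒ ΔT = (L₂ − L₁)/(α₁L₁ − α₂L₂)
L₂ − L₁ = 1.1824 − 1.1784 = 4.00×10⁻³ m
α₁L₁ − α₂L₂ = 22.7×10⁻⁶×1.1784 − 11.4×10⁻⁶×1.1824 = 1.327032×10⁻⁵ m/K
ΔT = 4.00×10⁻³ / 1.327032×10⁻⁵ = 301.425 K
T = 24.4 + 301.425 = 325.825 °C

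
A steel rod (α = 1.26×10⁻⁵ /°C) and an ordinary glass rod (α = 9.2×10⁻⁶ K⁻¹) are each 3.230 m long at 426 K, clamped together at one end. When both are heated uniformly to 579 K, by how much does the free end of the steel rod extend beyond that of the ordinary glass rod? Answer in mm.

1.68 mm

ΔT = 153 K
steel: ΔL = 1.26×10⁻⁵ × 3.230 m × 153 = 6.2268×10⁻³ m = 6.2268 mm
ordinary glass: ΔL = 9.2×10⁻⁶ × 3.230 m × 153 = 4.5465×10⁻³ m = 4.5465 mm
difference = 6.2268 − 4.5465 = 1.6803 mm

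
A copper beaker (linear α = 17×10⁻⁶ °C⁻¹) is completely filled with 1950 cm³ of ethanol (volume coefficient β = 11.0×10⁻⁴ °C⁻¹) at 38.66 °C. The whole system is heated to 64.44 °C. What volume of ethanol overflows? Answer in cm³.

52.7 cm³

The beaker also expands: β_container ≈ 3α = 5.1×10⁻⁵ /K
Net overflow = V₀(β_liq − 3α_cont)ΔT
β − 3α = 1.10×10⁻³ − 5.1×10⁻⁵ = 1.049×10⁻³ /K; ΔT = 25.78 K
ΔV = 1950 × 1.049×10⁻³ × 25.78 = 52.7 cm³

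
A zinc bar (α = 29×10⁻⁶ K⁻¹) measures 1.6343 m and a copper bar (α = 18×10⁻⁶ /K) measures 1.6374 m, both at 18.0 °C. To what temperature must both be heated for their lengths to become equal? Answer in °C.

T = 191.0 °C

Equal length when α₁L₁ΔT − α₂L₂ΔT = L₂ − L₁ = 3.10×10⁻³ m
α₁L₁ = 4.73947×10⁻⁵, α₂L₂ = 2.94732×10⁻⁵ → Δ(αL) = 1.79215×10⁻⁵ m/K
ΔT = 3.10×10⁻³ / 1.79215×10⁻⁵ = 172.977 K, so T = 18.0 + 172.977 = 190.977 °C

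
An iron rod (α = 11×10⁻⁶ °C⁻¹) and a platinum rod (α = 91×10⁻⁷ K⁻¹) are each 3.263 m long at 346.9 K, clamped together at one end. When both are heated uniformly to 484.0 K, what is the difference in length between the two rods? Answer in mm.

ΔT = 137.1 K
iron: ΔL = 11×10⁻⁶ × 3.263 m × 137.1 = 4.9209×10⁻³ m = 4.9209 mm
platinum: ΔL = 91×10⁻⁷ × 3.263 m × 137.1 = 4.0710×10⁻³ m = 4.0710 mm
difference = 4.9209 − 4.0710 = 0.8499 mm

0.850 mm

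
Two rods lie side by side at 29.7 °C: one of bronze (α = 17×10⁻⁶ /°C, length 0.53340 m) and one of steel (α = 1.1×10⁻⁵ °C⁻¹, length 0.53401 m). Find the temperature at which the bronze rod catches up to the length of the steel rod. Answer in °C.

T = 220.7 °C

Equal length when α₁L₁ΔT − α₂L₂ΔT = L₂ − L₁ = 6.10×10⁻⁴ m
α₁L₁ = 9.0678×10⁻⁶, α₂L₂ = 5.87411×10⁻⁶ → Δ(αL) = 3.19369×10⁻⁶ m/K
ΔT = 6.10×10⁻⁴ / 3.19369×10⁻⁶ = 191.002 K, so T = 29.7 + 191.002 = 220.702 °C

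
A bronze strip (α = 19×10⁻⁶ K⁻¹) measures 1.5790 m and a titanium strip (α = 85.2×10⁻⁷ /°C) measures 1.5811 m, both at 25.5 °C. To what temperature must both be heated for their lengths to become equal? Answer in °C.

L₁(1 + α₁ΔT) = L₂(1 + α₂ΔT) ⇒ ΔT = (L₂ − L₁)/(α₁L₁ − α₂L₂)
L₂ − L₁ = 1.5811 − 1.5790 = 2.10×10⁻³ m
α₁L₁ − α₂L₂ = 19×10⁻⁶×1.5790 − 85.2×10⁻⁷×1.5811 = 1.6530028×10⁻⁵ m/K
ΔT = 2.10×10⁻³ / 1.6530028×10⁻⁵ = 127.042 K
T = 25.5 + 127.042 = 152.542 °C

T = 152.5 °C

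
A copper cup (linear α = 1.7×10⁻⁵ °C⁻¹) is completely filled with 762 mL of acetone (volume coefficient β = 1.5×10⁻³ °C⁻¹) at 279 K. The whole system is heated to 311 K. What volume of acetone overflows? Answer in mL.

The cup also expands: β_container ≈ 3α = 5.1×10⁻⁵ /K
Net overflow = V₀(β_liq − 3α_cont)ΔT
β − 3α = 1.50×10⁻³ − 5.1×10⁻⁵ = 1.449×10⁻³ /K; ΔT = 32 K
ΔV = 762 × 1.449×10⁻³ × 32 = 35.3 mL

35.3 mL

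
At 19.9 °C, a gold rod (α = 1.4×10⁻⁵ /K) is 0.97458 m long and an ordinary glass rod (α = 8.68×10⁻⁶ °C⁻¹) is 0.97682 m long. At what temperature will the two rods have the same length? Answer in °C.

L₁(1 + α₁ΔT) = L₂(1 + α₂ΔT) ⇒ ΔT = (L₂ − L₁)/(α₁L₁ − α₂L₂)
L₂ − L₁ = 0.97682 − 0.97458 = 2.24×10⁻³ m
α₁L₁ − α₂L₂ = 1.4×10⁻⁵×0.97458 − 8.68×10⁻⁶×0.97682 = 5.1653224×10⁻⁶ m/K
ΔT = 2.24×10⁻³ / 5.1653224×10⁻⁶ = 433.661 K
T = 19.9 + 433.661 = 453.561 °C

T = 453.6 °C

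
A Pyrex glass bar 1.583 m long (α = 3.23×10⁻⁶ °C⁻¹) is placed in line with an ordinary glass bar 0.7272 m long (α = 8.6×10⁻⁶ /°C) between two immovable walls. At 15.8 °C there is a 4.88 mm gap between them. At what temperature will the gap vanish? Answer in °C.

T = 445 °C

α₁L₁ = 5.11309×10⁻⁶ m/K, α₂L₂ = 6.25392×10⁻⁶ m/K → total 1.136701×10⁻⁵ m/K
ΔT = g/(α₁L₁+α₂L₂) = 4.88×10⁻³ / 1.136701×10⁻⁵ = 429.31 K
T = 15.8 + 429.31 = 445.11 °C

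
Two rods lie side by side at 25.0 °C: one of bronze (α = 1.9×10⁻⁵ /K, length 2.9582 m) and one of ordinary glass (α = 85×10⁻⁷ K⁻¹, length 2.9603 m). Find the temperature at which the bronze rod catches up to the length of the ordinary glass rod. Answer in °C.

T = 92.65 °C

L₁(1 + α₁ΔT) = L₂(1 + α₂ΔT) ⇒ ΔT = (L₂ − L₁)/(α₁L₁ − α₂L₂)
L₂ − L₁ = 2.9603 − 2.9582 = 2.10×10⁻³ m
α₁L₁ − α₂L₂ = 1.9×10⁻⁵×2.9582 − 85×10⁻⁷×2.9603 = 3.104325×10⁻⁵ m/K
ΔT = 2.10×10⁻³ / 3.104325×10⁻⁵ = 67.6476 K
T = 25.0 + 67.6476 = 92.6476 °C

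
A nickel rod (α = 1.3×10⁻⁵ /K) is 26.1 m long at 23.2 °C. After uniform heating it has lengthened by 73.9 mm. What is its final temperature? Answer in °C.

ΔL = αL₀ΔT ⇒ ΔT = ΔL / (αL₀)
ΔT = 73.9×10⁻³ m / (1.3×10⁻⁵ × 26.1 m) = 217.80 K
T = 23.2 + 217.80 = 241.00 °C

T = 241 °C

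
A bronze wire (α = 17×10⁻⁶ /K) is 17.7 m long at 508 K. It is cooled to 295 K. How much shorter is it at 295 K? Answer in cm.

ΔL = 6.41 cm

|ΔT| = |295 − 508| = 213 K
ΔL = αL₀ΔT = (17×10⁻⁶)(17.7)(213) = 6.41×10⁻² m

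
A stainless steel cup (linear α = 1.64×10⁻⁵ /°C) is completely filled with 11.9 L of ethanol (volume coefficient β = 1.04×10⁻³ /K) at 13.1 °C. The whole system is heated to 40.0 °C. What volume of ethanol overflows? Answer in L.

The cup also expands: β_container ≈ 3α = 4.92×10⁻⁵ /K
Net overflow = V₀(β_liq − 3α_cont)ΔT
β − 3α = 1.04×10⁻³ − 4.92×10⁻⁵ = 9.908×10⁻⁴ /K; ΔT = 26.9 K
ΔV = 11.9 × 9.908×10⁻⁴ × 26.9 = 0.317 L

0.317 L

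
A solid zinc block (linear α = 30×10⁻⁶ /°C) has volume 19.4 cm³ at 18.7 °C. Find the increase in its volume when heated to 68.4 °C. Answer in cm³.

ΔV = 0.0868 cm³

Isotropic solid: β ≈ 3α = 9.0×10⁻⁵ /K; ΔT = 49.7 K
ΔV = 3αV₀ΔT = 3(30×10⁻⁶)(19.4)(49.7) = 0.0868 cm³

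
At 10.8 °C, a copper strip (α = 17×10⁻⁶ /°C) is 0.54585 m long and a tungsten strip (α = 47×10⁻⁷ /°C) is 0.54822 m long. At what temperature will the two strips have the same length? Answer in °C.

Equal length when α₁L₁ΔT − α₂L₂ΔT = L₂ − L₁ = 2.37×10⁻³ m
α₁L₁ = 9.27945×10⁻⁶, α₂L₂ = 2.576634×10⁻⁶ → Δ(αL) = 6.702816×10⁻⁶ m/K
ΔT = 2.37×10⁻³ / 6.702816×10⁻⁶ = 353.583 K, so T = 10.8 + 353.583 = 364.383 °C

T = 364.4 °C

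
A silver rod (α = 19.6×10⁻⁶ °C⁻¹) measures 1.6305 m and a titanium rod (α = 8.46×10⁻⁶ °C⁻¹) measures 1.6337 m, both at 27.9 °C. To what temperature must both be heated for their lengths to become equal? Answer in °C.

L₁(1 + α₁ΔT) = L₂(1 + α₂ΔT) ⇒ ΔT = (L₂ − L₁)/(α₁L₁ − α₂L₂)
L₂ − L₁ = 1.6337 − 1.6305 = 3.20×10⁻³ m
α₁L₁ − α₂L₂ = 19.6×10⁻⁶×1.6305 − 8.46×10⁻⁶×1.6337 = 1.8136698×10⁻⁵ m/K
ΔT = 3.20×10⁻³ / 1.8136698×10⁻⁵ = 176.438 K
T = 27.9 + 176.438 = 204.338 °C

T = 204.3 °C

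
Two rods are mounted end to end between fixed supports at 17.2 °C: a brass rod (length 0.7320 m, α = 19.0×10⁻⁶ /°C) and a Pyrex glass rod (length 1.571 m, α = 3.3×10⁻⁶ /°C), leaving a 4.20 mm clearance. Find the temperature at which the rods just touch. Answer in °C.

T = 237 °C

Gap closes when ΔL₁ + ΔL₂ = 4.20 mm = 4.20×10⁻³ m
(α₁L₁ + α₂L₂)ΔT = g
α₁L₁ + α₂L₂ = 19.0×10⁻⁶×0.7320 + 3.3×10⁻⁶×1.571 = 1.90923×10⁻⁵ m/K
ΔT = 4.20×10⁻³ / 1.90923×10⁻⁵ = 219.98 K
T = 17.2 + 219.98 = 237.18 °C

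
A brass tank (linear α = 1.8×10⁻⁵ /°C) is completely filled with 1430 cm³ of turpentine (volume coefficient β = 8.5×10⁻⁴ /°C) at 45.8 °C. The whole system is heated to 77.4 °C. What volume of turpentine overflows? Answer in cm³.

The tank also expands: β_container ≈ 3α = 5.4×10⁻⁵ /K
Net overflow = V₀(β_liq − 3α_cont)ΔT
β − 3α = 8.50×10⁻⁴ − 5.4×10⁻⁵ = 7.96×10⁻⁴ /K; ΔT = 31.6 K
ΔV = 1430 × 7.96×10⁻⁴ × 31.6 = 36.0 cm³

36.0 cm³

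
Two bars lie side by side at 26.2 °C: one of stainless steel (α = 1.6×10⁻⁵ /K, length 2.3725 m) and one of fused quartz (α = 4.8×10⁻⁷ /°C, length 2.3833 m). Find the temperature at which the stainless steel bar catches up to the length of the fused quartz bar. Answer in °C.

T = 319.6 °C

L₁(1 + α₁ΔT) = L₂(1 + α₂ΔT) ⇒ ΔT = (L₂ − L₁)/(α₁L₁ − α₂L₂)
L₂ − L₁ = 2.3833 − 2.3725 = 1.08×10⁻² m
α₁L₁ − α₂L₂ = 1.6×10⁻⁵×2.3725 − 4.8×10⁻⁷×2.3833 = 3.6816016×10⁻⁵ m/K
ΔT = 1.08×10⁻² / 3.6816016×10⁻⁵ = 293.351 K
T = 26.2 + 293.351 = 319.551 °C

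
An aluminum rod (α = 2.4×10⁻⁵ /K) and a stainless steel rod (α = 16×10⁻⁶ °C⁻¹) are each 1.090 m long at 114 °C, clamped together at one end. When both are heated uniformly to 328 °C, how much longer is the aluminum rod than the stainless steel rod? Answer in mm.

1.87 mm

ΔT = 214 K
aluminum: ΔL = 2.4×10⁻⁵ × 1.090 m × 214 = 5.5982×10⁻³ m = 5.5982 mm
stainless steel: ΔL = 16×10⁻⁶ × 1.090 m × 214 = 3.7322×10⁻³ m = 3.7322 mm
difference = 5.5982 − 3.7322 = 1.8660 mm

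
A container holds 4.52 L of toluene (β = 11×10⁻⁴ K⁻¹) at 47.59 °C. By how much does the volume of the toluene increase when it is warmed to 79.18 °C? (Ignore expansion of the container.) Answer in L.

ΔV = 0.157 L

|ΔT| = |79.18 − 47.59| = 31.59 K
ΔV = βV₀ΔT = (11×10⁻⁴)(4.52)(31.59) = 0.157 L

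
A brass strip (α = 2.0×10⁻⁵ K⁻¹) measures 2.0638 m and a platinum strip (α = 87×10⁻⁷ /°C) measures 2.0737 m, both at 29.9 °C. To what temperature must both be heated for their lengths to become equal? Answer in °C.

Equal length when α₁L₁ΔT − α₂L₂ΔT = L₂ − L₁ = 9.90×10⁻³ m
α₁L₁ = 4.1276×10⁻⁵, α₂L₂ = 1.804119×10⁻⁵ → Δ(αL) = 2.323481×10⁻⁵ m/K
ΔT = 9.90×10⁻³ / 2.323481×10⁻⁵ = 426.085 K, so T = 29.9 + 426.085 = 455.985 °C

T = 456.0 °C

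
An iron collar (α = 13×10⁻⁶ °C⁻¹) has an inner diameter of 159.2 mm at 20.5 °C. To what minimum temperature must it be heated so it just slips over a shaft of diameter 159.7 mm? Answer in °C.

Required Δd = 159.7 − 159.2 = 0.5 mm
Δd = αd₀ΔT ⇒ ΔT = Δd/(αd₀) = 0.5 / (13×10⁻⁶ × 159.2) = 241.59 K
T_min = 20.5 + 241.59 = 262.09 °C

T = 262 °C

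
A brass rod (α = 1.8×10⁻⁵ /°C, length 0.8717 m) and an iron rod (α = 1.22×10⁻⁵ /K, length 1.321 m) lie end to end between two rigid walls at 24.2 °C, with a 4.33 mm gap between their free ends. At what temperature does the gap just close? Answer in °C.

Gap closes when ΔL₁ + ΔL₂ = 4.33 mm = 4.33×10⁻³ m
(α₁L₁ + α₂L₂)ΔT = g
α₁L₁ + α₂L₂ = 1.8×10⁻⁵×0.8717 + 1.22×10⁻⁵×1.321 = 3.18068×10⁻⁵ m/K
ΔT = 4.33×10⁻³ / 3.18068×10⁻⁵ = 136.13 K
T = 24.2 + 136.13 = 160.33 °C

T = 160 °C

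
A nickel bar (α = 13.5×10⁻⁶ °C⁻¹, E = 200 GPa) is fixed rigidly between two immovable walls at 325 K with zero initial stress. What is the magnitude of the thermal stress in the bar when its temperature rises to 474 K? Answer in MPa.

Fully constrained: the free strain ε = αΔT is blocked, so σ = Eε = EαΔT.
|ΔT| = 149 K
σ = 200×10⁹ × 13.5×10⁻⁶ × 149 = 4.02×10⁸ Pa

σ = 402 MPa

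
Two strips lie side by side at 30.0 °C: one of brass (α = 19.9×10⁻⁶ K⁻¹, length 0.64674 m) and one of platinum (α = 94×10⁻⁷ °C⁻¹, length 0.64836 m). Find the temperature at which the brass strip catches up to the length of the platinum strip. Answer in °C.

T = 269.1 °C

L₁(1 + α₁ΔT) = L₂(1 + α₂ΔT) ⇒ ΔT = (L₂ − L₁)/(α₁L₁ − α₂L₂)
L₂ − L₁ = 0.64836 − 0.64674 = 1.62×10⁻³ m
α₁L₁ − α₂L₂ = 19.9×10⁻⁶×0.64674 − 94×10⁻⁷×0.64836 = 6.775542×10⁻⁶ m/K
ΔT = 1.62×10⁻³ / 6.775542×10⁻⁶ = 239.095 K
T = 30.0 + 239.095 = 269.095 °C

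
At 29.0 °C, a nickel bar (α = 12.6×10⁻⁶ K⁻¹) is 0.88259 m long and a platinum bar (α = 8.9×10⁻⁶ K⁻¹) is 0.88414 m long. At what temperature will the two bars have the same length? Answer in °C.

T = 505.7 °C

Equal length when α₁L₁ΔT − α₂L₂ΔT = L₂ − L₁ = 1.55×10⁻³ m
α₁L₁ = 1.1120634×10⁻⁵, α₂L₂ = 7.868846×10⁻⁶ → Δ(αL) = 3.251788×10⁻⁶ m/K
ΔT = 1.55×10⁻³ / 3.251788×10⁻⁶ = 476.661 K, so T = 29.0 + 476.661 = 505.661 °C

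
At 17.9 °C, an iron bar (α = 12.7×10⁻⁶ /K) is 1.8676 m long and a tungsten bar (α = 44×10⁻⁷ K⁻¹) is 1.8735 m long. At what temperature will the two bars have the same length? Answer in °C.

L₁(1 + α₁ΔT) = L₂(1 + α₂ΔT) ⇒ ΔT = (L₂ − L₁)/(α₁L₁ − α₂L₂)
L₂ − L₁ = 1.8735 − 1.8676 = 5.90×10⁻³ m
α₁L₁ − α₂L₂ = 12.7×10⁻⁶×1.8676 − 44×10⁻⁷×1.8735 = 1.547512×10⁻⁵ m/K
ΔT = 5.90×10⁻³ / 1.547512×10⁻⁵ = 381.257 K
T = 17.9 + 381.257 = 399.157 °C

T = 399.2 °C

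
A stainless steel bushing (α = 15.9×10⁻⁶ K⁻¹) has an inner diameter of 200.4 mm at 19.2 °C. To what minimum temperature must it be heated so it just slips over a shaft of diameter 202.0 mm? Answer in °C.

T = 521 °C

Required Δd = 202.0 − 200.4 = 1.6 mm
Δd = αd₀ΔT ⇒ ΔT = Δd/(αd₀) = 1.6 / (15.9×10⁻⁶ × 200.4) = 502.14 K
T_min = 19.2 + 502.14 = 521.34 °C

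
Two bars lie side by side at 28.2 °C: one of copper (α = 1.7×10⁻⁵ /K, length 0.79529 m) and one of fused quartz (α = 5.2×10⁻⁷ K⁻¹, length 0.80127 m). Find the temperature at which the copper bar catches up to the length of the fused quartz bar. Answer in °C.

T = 484.6 °C

L₁(1 + α₁ΔT) = L₂(1 + α₂ΔT) ⇒ ΔT = (L₂ − L₁)/(α₁L₁ − α₂L₂)
L₂ − L₁ = 0.80127 − 0.79529 = 5.98×10⁻³ m
α₁L₁ − α₂L₂ = 1.7×10⁻⁵×0.79529 − 5.2×10⁻⁷×0.80127 = 1.31032696×10⁻⁵ m/K
ΔT = 5.98×10⁻³ / 1.31032696×10⁻⁵ = 456.375 K
T = 28.2 + 456.375 = 484.575 °C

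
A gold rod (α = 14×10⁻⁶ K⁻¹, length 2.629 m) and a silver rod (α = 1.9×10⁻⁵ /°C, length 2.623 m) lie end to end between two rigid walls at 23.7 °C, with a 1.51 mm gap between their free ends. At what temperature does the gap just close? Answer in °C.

T = 41.1 °C

Gap closes when ΔL₁ + ΔL₂ = 1.51 mm = 1.51×10⁻³ m
(α₁L₁ + α₂L₂)ΔT = g
α₁L₁ + α₂L₂ = 14×10⁻⁶×2.629 + 1.9×10⁻⁵×2.623 = 8.6643×10⁻⁵ m/K
ΔT = 1.51×10⁻³ / 8.6643×10⁻⁵ = 17.428 K
T = 23.7 + 17.428 = 41.128 °C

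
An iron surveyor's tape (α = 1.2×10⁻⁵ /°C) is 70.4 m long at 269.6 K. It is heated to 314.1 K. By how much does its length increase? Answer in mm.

ΔL = 37.6 mm

|ΔT| = |314.1 − 269.6| = 44.5 K
ΔL = αL₀ΔT = (1.2×10⁻⁵)(70.4)(44.5) = 3.76×10⁻² m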